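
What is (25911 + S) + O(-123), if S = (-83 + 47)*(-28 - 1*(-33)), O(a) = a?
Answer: 25608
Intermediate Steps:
S = -180 (S = -36*(-28 + 33) = -36*5 = -180)
(25911 + S) + O(-123) = (25911 - 180) - 123 = 25731 - 123 = 25608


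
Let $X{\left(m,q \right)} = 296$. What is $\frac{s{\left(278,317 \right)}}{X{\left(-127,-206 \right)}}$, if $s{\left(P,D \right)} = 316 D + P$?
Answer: $\frac{50225}{148} \approx 339.36$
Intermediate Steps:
$s{\left(P,D \right)} = P + 316 D$
$\frac{s{\left(278,317 \right)}}{X{\left(-127,-206 \right)}} = \frac{278 + 316 \cdot 317}{296} = \left(278 + 100172\right) \frac{1}{296} = 100450 \cdot \frac{1}{296} = \frac{50225}{148}$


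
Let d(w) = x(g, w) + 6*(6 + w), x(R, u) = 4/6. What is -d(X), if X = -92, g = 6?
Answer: 1546/3 ≈ 515.33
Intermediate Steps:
x(R, u) = ⅔ (x(R, u) = 4*(⅙) = ⅔)
d(w) = 110/3 + 6*w (d(w) = ⅔ + 6*(6 + w) = ⅔ + (36 + 6*w) = 110/3 + 6*w)
-d(X) = -(110/3 + 6*(-92)) = -(110/3 - 552) = -1*(-1546/3) = 1546/3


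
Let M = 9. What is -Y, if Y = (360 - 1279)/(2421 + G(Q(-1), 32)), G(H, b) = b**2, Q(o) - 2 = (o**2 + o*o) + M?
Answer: 919/3445 ≈ 0.26676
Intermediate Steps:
Q(o) = 11 + 2*o**2 (Q(o) = 2 + ((o**2 + o*o) + 9) = 2 + ((o**2 + o**2) + 9) = 2 + (2*o**2 + 9) = 2 + (9 + 2*o**2) = 11 + 2*o**2)
Y = -919/3445 (Y = (360 - 1279)/(2421 + 32**2) = -919/(2421 + 1024) = -919/3445 ≈ -0.26676)
-Y = -1*(-919/3445) = 919/3445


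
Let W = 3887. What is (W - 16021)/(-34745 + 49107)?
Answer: -6067/7181 ≈ -0.84487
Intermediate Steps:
(W - 16021)/(-34745 + 49107) = (3887 - 16021)/(-34745 + 49107) = -12134/14362 = -12134*1/14362 = -6067/7181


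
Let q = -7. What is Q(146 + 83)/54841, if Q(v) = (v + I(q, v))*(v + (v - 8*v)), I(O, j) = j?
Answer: -629292/54841 ≈ -11.475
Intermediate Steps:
Q(v) = -12*v² (Q(v) = (v + v)*(v + (v - 8*v)) = (2*v)*(v - 7*v) = (2*v)*(-6*v) = -12*v²)
Q(146 + 83)/54841 = -12*(146 + 83)²/54841 = -12*229²*(1/54841) = -12*52441*(1/54841) = -629292*1/54841 = -629292/54841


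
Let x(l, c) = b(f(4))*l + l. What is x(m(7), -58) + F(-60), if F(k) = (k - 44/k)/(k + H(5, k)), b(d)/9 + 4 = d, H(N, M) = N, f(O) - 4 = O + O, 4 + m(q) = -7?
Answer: -661586/825 ≈ -801.92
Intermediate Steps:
m(q) = -11 (m(q) = -4 - 7 = -11)
f(O) = 4 + 2*O (f(O) = 4 + (O + O) = 4 + 2*O)
b(d) = -36 + 9*d
F(k) = (k - 44/k)/(5 + k) (F(k) = (k - 44/k)/(k + 5) = (k - 44/k)/(5 + k))
x(l, c) = 73*l (x(l, c) = (-36 + 9*(4 + 2*4))*l + l = (-36 + 9*(4 + 8))*l + l = (-36 + 9*12)*l + l = (-36 + 108)*l + l = 72*l + l = 73*l)
x(m(7), -58) + F(-60) = 73*(-11) + (-44 + (-60)²)/((-60)*(5 - 60)) = -803 - 1/60*(-44 + 3600)/(-55) = -803 - 1/60*(-1/55)*3556 = -803 + 889/825 = -661586/825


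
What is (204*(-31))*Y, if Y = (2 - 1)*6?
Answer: -37944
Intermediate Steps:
Y = 6 (Y = 1*6 = 6)
(204*(-31))*Y = (204*(-31))*6 = -6324*6 = -37944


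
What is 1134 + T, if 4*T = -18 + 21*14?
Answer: 1203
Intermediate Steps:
T = 69 (T = (-18 + 21*14)/4 = (-18 + 294)/4 = (1/4)*276 = 69)
1134 + T = 1134 + 69 = 1203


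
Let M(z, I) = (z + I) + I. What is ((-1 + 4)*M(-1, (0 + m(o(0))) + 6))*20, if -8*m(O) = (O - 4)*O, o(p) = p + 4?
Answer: 660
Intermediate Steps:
o(p) = 4 + p
m(O) = -O*(-4 + O)/8 (m(O) = -(O - 4)*O/8 = -(-4 + O)*O/8 = -O*(-4 + O)/8)
M(z, I) = z + 2*I (M(z, I) = (I + z) + I = z + 2*I)
((-1 + 4)*M(-1, (0 + m(o(0))) + 6))*20 = ((-1 + 4)*(-1 + 2*((0 + (4 + 0)*(4 - (4 + 0))/8) + 6)))*20 = (3*(-1 + 2*((0 + (⅛)*4*(4 - 1*4)) + 6)))*20 = (3*(-1 + 2*((0 + (⅛)*4*(4 - 4)) + 6)))*20 = (3*(-1 + 2*((0 + (⅛)*4*0) + 6)))*20 = (3*(-1 + 2*((0 + 0) + 6)))*20 = (3*(-1 + 2*(0 + 6)))*20 = (3*(-1 + 2*6))*20 = (3*(-1 + 12))*20 = (3*11)*20 = 33*20 = 660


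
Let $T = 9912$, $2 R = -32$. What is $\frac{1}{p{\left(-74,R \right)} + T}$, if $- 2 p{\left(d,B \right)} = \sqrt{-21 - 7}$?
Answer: $\frac{1416}{14035393} + \frac{i \sqrt{7}}{98247751} \approx 0.00010089 + 2.6929 \cdot 10^{-8} i$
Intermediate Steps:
$R = -16$ ($R = \frac{1}{2} \left(-32\right) = -16$)
$p{\left(d,B \right)} = - i \sqrt{7}$ ($p{\left(d,B \right)} = - \frac{\sqrt{-21 - 7}}{2} = - \frac{\sqrt{-28}}{2} = - \frac{2 i \sqrt{7}}{2} = - i \sqrt{7}$)
$\frac{1}{p{\left(-74,R \right)} + T} = \frac{1}{- i \sqrt{7} + 9912} = \frac{1}{9912 - i \sqrt{7}}$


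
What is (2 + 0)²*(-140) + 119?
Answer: -441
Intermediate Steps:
(2 + 0)²*(-140) + 119 = 2²*(-140) + 119 = 4*(-140) + 119 = -560 + 119 = -441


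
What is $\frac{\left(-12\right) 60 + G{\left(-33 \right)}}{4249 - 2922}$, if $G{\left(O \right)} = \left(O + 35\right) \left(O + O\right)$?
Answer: $- \frac{852}{1327} \approx -0.64205$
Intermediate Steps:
$G{\left(O \right)} = 2 O \left(35 + O\right)$ ($G{\left(O \right)} = \left(35 + O\right) 2 O = 2 O \left(35 + O\right)$)
$\frac{\left(-12\right) 60 + G{\left(-33 \right)}}{4249 - 2922} = \frac{\left(-12\right) 60 + 2 \left(-33\right) \left(35 - 33\right)}{4249 - 2922} = \frac{-720 + 2 \left(-33\right) 2}{4249 - 2922} = \frac{-720 - 132}{1327} = \left(-852\right) \frac{1}{1327} = - \frac{852}{1327}$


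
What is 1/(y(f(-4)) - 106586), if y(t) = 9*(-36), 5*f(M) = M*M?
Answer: -1/106910 ≈ -9.3537e-6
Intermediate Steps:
f(M) = M**2/5 (f(M) = (M*M)/5 = M**2/5)
y(t) = -324
1/(y(f(-4)) - 106586) = 1/(-324 - 106586) = 1/(-106910) = -1/106910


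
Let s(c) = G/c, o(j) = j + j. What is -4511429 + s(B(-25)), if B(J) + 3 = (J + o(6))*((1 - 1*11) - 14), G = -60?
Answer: -464677207/103 ≈ -4.5114e+6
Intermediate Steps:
o(j) = 2*j
B(J) = -291 - 24*J (B(J) = -3 + (J + 2*6)*((1 - 1*11) - 14) = -3 + (J + 12)*((1 - 11) - 14) = -3 + (12 + J)*(-10 - 14) = -3 + (12 + J)*(-24) = -3 + (-288 - 24*J) = -291 - 24*J)
s(c) = -60/c
-4511429 + s(B(-25)) = -4511429 - 60/(-291 - 24*(-25)) = -4511429 - 60/(-291 + 600) = -4511429 - 60/309 = -4511429 - 60*1/309 = -4511429 - 20/103 = -464677207/103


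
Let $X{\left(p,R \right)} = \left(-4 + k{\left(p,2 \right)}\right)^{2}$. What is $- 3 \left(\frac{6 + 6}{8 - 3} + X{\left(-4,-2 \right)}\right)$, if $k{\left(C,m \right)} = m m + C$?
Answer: $- \frac{276}{5} \approx -55.2$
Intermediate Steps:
$k{\left(C,m \right)} = C + m^{2}$ ($k{\left(C,m \right)} = m^{2} + C = C + m^{2}$)
$X{\left(p,R \right)} = p^{2}$ ($X{\left(p,R \right)} = \left(-4 + \left(p + 2^{2}\right)\right)^{2} = \left(-4 + \left(p + 4\right)\right)^{2} = \left(-4 + \left(4 + p\right)\right)^{2} = p^{2}$)
$- 3 \left(\frac{6 + 6}{8 - 3} + X{\left(-4,-2 \right)}\right) = - 3 \left(\frac{6 + 6}{8 - 3} + \left(-4\right)^{2}\right) = - 3 \left(\frac{12}{5} + 16\right) = \left(-3\right) \frac{92}{5} = - \frac{276}{5}$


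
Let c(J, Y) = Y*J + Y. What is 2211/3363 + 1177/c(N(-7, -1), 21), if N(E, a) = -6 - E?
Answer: 1350371/47082 ≈ 28.681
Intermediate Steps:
c(J, Y) = Y + J*Y (c(J, Y) = J*Y + Y = Y + J*Y)
2211/3363 + 1177/c(N(-7, -1), 21) = 2211/3363 + 1177/((21*(1 + (-6 - 1*(-7))))) = 2211*(1/3363) + 1177/((21*(1 + (-6 + 7)))) = 737/1121 + 1177/((21*(1 + 1))) = 737/1121 + 1177/((21*2)) = 737/1121 + 1177/42 = 1350371/47082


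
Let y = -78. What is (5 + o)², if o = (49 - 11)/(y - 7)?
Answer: 149769/7225 ≈ 20.729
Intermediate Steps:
o = -38/85 (o = (49 - 11)/(-78 - 7) = 38/(-85) = 38*(-1/85) = -38/85 ≈ -0.44706)
(5 + o)² = (5 - 38/85)² = (387/85)² = 149769/7225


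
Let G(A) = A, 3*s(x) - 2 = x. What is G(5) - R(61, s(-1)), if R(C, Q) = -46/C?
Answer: 351/61 ≈ 5.7541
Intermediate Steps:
s(x) = ⅔ + x/3
G(5) - R(61, s(-1)) = 5 - (-46)/61 = 5 - 1*(-46/61) = 5 + 46/61 = 351/61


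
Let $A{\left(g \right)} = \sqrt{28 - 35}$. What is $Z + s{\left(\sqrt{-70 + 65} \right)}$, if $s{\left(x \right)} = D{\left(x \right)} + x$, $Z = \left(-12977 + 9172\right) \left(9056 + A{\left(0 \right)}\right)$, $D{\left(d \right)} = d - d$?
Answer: $-34458080 + i \sqrt{5} - 3805 i \sqrt{7} \approx -3.4458 \cdot 10^{7} - 10065.0 i$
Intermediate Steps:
$D{\left(d \right)} = 0$
$A{\left(g \right)} = i \sqrt{7}$ ($A{\left(g \right)} = \sqrt{-7} = i \sqrt{7}$)
$Z = -34458080 - 3805 i \sqrt{7}$ ($Z = \left(-12977 + 9172\right) \left(9056 + i \sqrt{7}\right) = - 3805 \left(9056 + i \sqrt{7}\right) = -34458080 - 3805 i \sqrt{7} \approx -3.4458 \cdot 10^{7} - 10067.0 i$)
$s{\left(x \right)} = x$ ($s{\left(x \right)} = 0 + x = x$)
$Z + s{\left(\sqrt{-70 + 65} \right)} = \left(-34458080 - 3805 i \sqrt{7}\right) + \sqrt{-70 + 65} = \left(-34458080 - 3805 i \sqrt{7}\right) + \sqrt{-5} = \left(-34458080 - 3805 i \sqrt{7}\right) + i \sqrt{5} = -34458080 + i \sqrt{5} - 3805 i \sqrt{7}$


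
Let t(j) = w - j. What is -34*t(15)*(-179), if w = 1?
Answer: -85204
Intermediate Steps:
t(j) = 1 - j
-34*t(15)*(-179) = -34*(1 - 1*15)*(-179) = -34*(1 - 15)*(-179) = -34*(-14)*(-179) = 476*(-179) = -85204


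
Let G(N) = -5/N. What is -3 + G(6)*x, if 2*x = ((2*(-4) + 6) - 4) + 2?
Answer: -4/3 ≈ -1.3333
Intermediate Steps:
x = -2 (x = (((2*(-4) + 6) - 4) + 2)/2 = (((-8 + 6) - 4) + 2)/2 = ((-2 - 4) + 2)/2 = (-6 + 2)/2 = (½)*(-4) = -2)
-3 + G(6)*x = -3 - 5/6*(-2) = -3 - 5*⅙*(-2) = -3 - ⅚*(-2) = -3 + 5/3 = -4/3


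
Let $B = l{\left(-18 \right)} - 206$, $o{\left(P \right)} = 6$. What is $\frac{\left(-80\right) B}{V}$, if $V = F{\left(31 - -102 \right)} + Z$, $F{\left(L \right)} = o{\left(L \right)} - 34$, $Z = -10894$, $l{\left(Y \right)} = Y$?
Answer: $- \frac{8960}{5461} \approx -1.6407$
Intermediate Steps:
$F{\left(L \right)} = -28$ ($F{\left(L \right)} = 6 - 34 = -28$)
$B = -224$ ($B = -18 - 206 = -224$)
$V = -10922$ ($V = -28 - 10894 = -10922$)
$\frac{\left(-80\right) B}{V} = \frac{\left(-80\right) \left(-224\right)}{-10922} = 17920 \left(- \frac{1}{10922}\right) = - \frac{8960}{5461}$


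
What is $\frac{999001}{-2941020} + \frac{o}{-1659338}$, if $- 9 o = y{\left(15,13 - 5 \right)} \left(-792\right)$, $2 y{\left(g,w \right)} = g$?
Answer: $- \frac{829810697269}{2440073122380} \approx -0.34008$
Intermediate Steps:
$y{\left(g,w \right)} = \frac{g}{2}$
$o = 660$ ($o = - \frac{\frac{1}{2} \cdot 15 \left(-792\right)}{9} = - \frac{\frac{15}{2} \left(-792\right)}{9} = \left(- \frac{1}{9}\right) \left(-5940\right) = 660$)
$\frac{999001}{-2941020} + \frac{o}{-1659338} = \frac{999001}{-2941020} + \frac{660}{-1659338} = 999001 \left(- \frac{1}{2941020}\right) + 660 \left(- \frac{1}{1659338}\right) = - \frac{999001}{2941020} - \frac{330}{829669} = - \frac{829810697269}{2440073122380}$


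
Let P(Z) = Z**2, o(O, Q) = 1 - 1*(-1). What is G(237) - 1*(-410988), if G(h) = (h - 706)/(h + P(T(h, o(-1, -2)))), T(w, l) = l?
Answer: 99047639/241 ≈ 4.1099e+5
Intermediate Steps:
o(O, Q) = 2 (o(O, Q) = 1 + 1 = 2)
G(h) = (-706 + h)/(4 + h) (G(h) = (h - 706)/(h + 2**2) = (-706 + h)/(h + 4) = (-706 + h)/(4 + h))
G(237) - 1*(-410988) = (-706 + 237)/(4 + 237) - 1*(-410988) = -469/241 + 410988 = 99047639/241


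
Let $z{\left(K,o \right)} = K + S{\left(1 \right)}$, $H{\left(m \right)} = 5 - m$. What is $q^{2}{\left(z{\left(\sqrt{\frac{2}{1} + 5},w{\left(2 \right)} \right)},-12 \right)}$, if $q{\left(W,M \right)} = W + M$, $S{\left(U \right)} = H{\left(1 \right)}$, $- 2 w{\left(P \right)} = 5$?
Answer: $\left(8 - \sqrt{7}\right)^{2} \approx 28.668$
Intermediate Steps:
$w{\left(P \right)} = - \frac{5}{2}$ ($w{\left(P \right)} = \left(- \frac{1}{2}\right) 5 = - \frac{5}{2}$)
$S{\left(U \right)} = 4$ ($S{\left(U \right)} = 5 - 1 = 4$)
$z{\left(K,o \right)} = 4 + K$ ($z{\left(K,o \right)} = K + 4 = 4 + K$)
$q{\left(W,M \right)} = M + W$
$q^{2}{\left(z{\left(\sqrt{\frac{2}{1} + 5},w{\left(2 \right)} \right)},-12 \right)} = \left(-12 + \left(4 + \sqrt{\frac{2}{1} + 5}\right)\right)^{2} = \left(-12 + \left(4 + \sqrt{2 \cdot 1 + 5}\right)\right)^{2} = \left(-12 + \left(4 + \sqrt{2 + 5}\right)\right)^{2} = \left(-12 + \left(4 + \sqrt{7}\right)\right)^{2} = \left(-8 + \sqrt{7}\right)^{2}$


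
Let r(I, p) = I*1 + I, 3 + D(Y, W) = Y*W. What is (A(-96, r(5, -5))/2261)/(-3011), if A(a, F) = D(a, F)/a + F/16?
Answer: -341/217851872 ≈ -1.5653e-6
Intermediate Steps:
D(Y, W) = -3 + W*Y (D(Y, W) = -3 + Y*W = -3 + W*Y)
r(I, p) = 2*I (r(I, p) = I + I = 2*I)
A(a, F) = F/16 + (-3 + F*a)/a (A(a, F) = (-3 + F*a)/a + F/16 = F/16 + (-3 + F*a)/a)
(A(-96, r(5, -5))/2261)/(-3011) = ((-3/(-96) + 17*(2*5)/16)/2261)/(-3011) = ((-3*(-1/96) + (17/16)*10)*(1/2261))*(-1/3011) = ((1/32 + 85/8)*(1/2261))*(-1/3011) = ((341/32)*(1/2261))*(-1/3011) = (341/72352)*(-1/3011) = -341/217851872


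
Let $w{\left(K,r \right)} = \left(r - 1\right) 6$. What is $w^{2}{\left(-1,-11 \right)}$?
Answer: $5184$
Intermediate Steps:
$w{\left(K,r \right)} = -6 + 6 r$ ($w{\left(K,r \right)} = \left(-1 + r\right) 6 = -6 + 6 r$)
$w^{2}{\left(-1,-11 \right)} = \left(-6 + 6 \left(-11\right)\right)^{2} = \left(-6 - 66\right)^{2} = \left(-72\right)^{2} = 5184$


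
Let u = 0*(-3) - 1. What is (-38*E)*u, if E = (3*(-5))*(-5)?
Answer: 2850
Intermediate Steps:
E = 75 (E = -15*(-5) = 75)
u = -1 (u = 0 - 1 = -1)
(-38*E)*u = -38*75*(-1) = -2850*(-1) = 2850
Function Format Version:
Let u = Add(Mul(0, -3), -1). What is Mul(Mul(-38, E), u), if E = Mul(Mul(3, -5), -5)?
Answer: 2850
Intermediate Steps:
E = 75 (E = Mul(-15, -5) = 75)
u = -1 (u = Add(0, -1) = -1)
Mul(Mul(-38, E), u) = Mul(Mul(-38, 75), -1) = Mul(-2850, -1) = 2850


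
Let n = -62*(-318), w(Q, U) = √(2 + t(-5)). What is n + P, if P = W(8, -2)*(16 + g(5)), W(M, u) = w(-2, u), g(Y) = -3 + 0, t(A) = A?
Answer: 19716 + 13*I*√3 ≈ 19716.0 + 22.517*I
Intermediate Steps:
w(Q, U) = I*√3 (w(Q, U) = √(2 - 5) = √(-3) = I*√3)
g(Y) = -3
W(M, u) = I*√3
n = 19716
P = 13*I*√3 (P = (I*√3)*(16 - 3) = (I*√3)*13 = 13*I*√3 ≈ 22.517*I)
n + P = 19716 + 13*I*√3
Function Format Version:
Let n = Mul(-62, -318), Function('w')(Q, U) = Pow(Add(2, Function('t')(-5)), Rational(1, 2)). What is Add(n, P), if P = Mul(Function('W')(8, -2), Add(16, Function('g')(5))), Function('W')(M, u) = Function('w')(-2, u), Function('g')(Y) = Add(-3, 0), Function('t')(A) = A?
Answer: Add(19716, Mul(13, I, Pow(3, Rational(1, 2)))) ≈ Add(19716., Mul(22.517, I))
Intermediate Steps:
Function('w')(Q, U) = Mul(I, Pow(3, Rational(1, 2))) (Function('w')(Q, U) = Pow(Add(2, -5), Rational(1, 2)) = Pow(-3, Rational(1, 2)) = Mul(I, Pow(3, Rational(1, 2))))
Function('g')(Y) = -3
Function('W')(M, u) = Mul(I, Pow(3, Rational(1, 2)))
n = 19716
P = Mul(13, I, Pow(3, Rational(1, 2))) (P = Mul(Mul(I, Pow(3, Rational(1, 2))), Add(16, -3)) = Mul(Mul(I, Pow(3, Rational(1, 2))), 13) = Mul(13, I, Pow(3, Rational(1, 2))) ≈ Mul(22.517, I))
Add(n, P) = Add(19716, Mul(13, I, Pow(3, Rational(1, 2))))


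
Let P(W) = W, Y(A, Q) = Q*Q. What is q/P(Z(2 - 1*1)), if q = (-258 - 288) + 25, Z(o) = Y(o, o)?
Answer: -521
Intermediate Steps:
Y(A, Q) = Q**2
Z(o) = o**2
q = -521 (q = -546 + 25 = -521)
q/P(Z(2 - 1*1)) = -521/(2 - 1*1)**2 = -521/(2 - 1)**2 = -521/(1**2) = -521/1 = -521*1 = -521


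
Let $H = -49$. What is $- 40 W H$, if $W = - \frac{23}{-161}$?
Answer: $280$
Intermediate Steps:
$W = \frac{1}{7}$ ($W = \left(-23\right) \left(- \frac{1}{161}\right) = \frac{1}{7} \approx 0.14286$)
$- 40 W H = \left(-40\right) \frac{1}{7} \left(-49\right) = \left(- \frac{40}{7}\right) \left(-49\right) = 280$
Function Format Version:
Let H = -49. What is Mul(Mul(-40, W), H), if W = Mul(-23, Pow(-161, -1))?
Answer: 280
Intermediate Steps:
W = Rational(1, 7) (W = Mul(-23, Rational(-1, 161)) = Rational(1, 7) ≈ 0.14286)
Mul(Mul(-40, W), H) = Mul(Mul(-40, Rational(1, 7)), -49) = Mul(Rational(-40, 7), -49) = 280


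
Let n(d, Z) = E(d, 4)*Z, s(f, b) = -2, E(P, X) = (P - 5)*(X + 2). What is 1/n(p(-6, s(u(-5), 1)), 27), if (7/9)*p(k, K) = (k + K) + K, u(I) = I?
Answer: -7/20250 ≈ -0.00034568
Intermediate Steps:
E(P, X) = (-5 + P)*(2 + X)
p(k, K) = 9*k/7 + 18*K/7 (p(k, K) = 9*((k + K) + K)/7 = 9*((K + k) + K)/7 = 9*(k + 2*K)/7 = 9*k/7 + 18*K/7)
n(d, Z) = Z*(-30 + 6*d) (n(d, Z) = (-10 - 5*4 + 2*d + d*4)*Z = (-10 - 20 + 2*d + 4*d)*Z = (-30 + 6*d)*Z = Z*(-30 + 6*d))
1/n(p(-6, s(u(-5), 1)), 27) = 1/(6*27*(-5 + ((9/7)*(-6) + (18/7)*(-2)))) = 1/(6*27*(-5 + (-54/7 - 36/7))) = 1/(6*27*(-5 - 90/7)) = 1/(6*27*(-125/7)) = 1/(-20250/7) = -7/20250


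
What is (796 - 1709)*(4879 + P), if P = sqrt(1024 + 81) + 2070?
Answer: -6344437 - 913*sqrt(1105) ≈ -6.3748e+6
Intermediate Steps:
P = 2070 + sqrt(1105) (P = sqrt(1105) + 2070 = 2070 + sqrt(1105) ≈ 2103.2)
(796 - 1709)*(4879 + P) = (796 - 1709)*(4879 + (2070 + sqrt(1105))) = -913*(6949 + sqrt(1105)) = -6344437 - 913*sqrt(1105)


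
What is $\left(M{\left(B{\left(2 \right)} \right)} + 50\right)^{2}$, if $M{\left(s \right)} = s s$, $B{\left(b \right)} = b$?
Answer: $2916$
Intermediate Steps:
$M{\left(s \right)} = s^{2}$
$\left(M{\left(B{\left(2 \right)} \right)} + 50\right)^{2} = \left(2^{2} + 50\right)^{2} = \left(4 + 50\right)^{2} = 54^{2} = 2916$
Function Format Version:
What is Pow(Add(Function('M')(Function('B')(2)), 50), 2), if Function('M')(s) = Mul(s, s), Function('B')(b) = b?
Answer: 2916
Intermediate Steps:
Function('M')(s) = Pow(s, 2)
Pow(Add(Function('M')(Function('B')(2)), 50), 2) = Pow(Add(Pow(2, 2), 50), 2) = Pow(Add(4, 50), 2) = Pow(54, 2) = 2916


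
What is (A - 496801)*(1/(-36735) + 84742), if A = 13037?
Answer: -1505956059216916/36735 ≈ -4.0995e+10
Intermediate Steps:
(A - 496801)*(1/(-36735) + 84742) = (13037 - 496801)*(1/(-36735) + 84742) = -483764*(-1/36735 + 84742) = -483764*3112997369/36735 = -1505956059216916/36735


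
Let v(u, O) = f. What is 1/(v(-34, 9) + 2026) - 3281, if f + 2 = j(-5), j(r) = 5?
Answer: -6657148/2029 ≈ -3281.0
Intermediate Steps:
f = 3 (f = -2 + 5 = 3)
v(u, O) = 3
1/(v(-34, 9) + 2026) - 3281 = 1/(3 + 2026) - 3281 = 1/2029 - 3281 = -6657148/2029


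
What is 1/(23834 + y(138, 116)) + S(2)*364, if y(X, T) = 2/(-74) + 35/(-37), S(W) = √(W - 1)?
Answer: 320983245/881822 ≈ 364.00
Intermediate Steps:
S(W) = √(-1 + W)
y(X, T) = -36/37 (y(X, T) = 2*(-1/74) + 35*(-1/37) = -1/37 - 35/37 = -36/37)
1/(23834 + y(138, 116)) + S(2)*364 = 1/(23834 - 36/37) + √(-1 + 2)*364 = 1/(881822/37) + √1*364 = 37/881822 + 1*364 = 37/881822 + 364 = 320983245/881822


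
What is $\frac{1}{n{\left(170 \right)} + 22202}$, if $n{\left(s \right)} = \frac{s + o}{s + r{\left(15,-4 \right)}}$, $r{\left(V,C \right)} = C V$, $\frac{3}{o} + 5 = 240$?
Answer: $\frac{25850}{573961653} \approx 4.5038 \cdot 10^{-5}$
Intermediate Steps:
$o = \frac{3}{235}$ ($o = \frac{3}{-5 + 240} = \frac{3}{235} \approx 0.012766$)
$n{\left(s \right)} = \frac{\frac{3}{235} + s}{-60 + s}$ ($n{\left(s \right)} = \frac{s + \frac{3}{235}}{s - 60} = \frac{\frac{3}{235} + s}{s - 60} = \frac{\frac{3}{235} + s}{-60 + s}$)
$\frac{1}{n{\left(170 \right)} + 22202} = \frac{1}{\frac{\frac{3}{235} + 170}{-60 + 170} + 22202} = \frac{1}{\frac{1}{110} \cdot \frac{39953}{235} + 22202} = \frac{1}{\frac{39953}{25850} + 22202} = \frac{1}{\frac{573961653}{25850}} = \frac{25850}{573961653}$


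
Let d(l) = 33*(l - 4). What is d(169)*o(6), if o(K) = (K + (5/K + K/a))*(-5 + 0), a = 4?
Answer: -226875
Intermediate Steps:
o(K) = -25/K - 25*K/4 (o(K) = (K + (5/K + K/4))*(-5 + 0) = (K + (5/K + K*(1/4)))*(-5) = (K + (5/K + K/4))*(-5) = (5/K + 5*K/4)*(-5) = -25/K - 25*K/4)
d(l) = -132 + 33*l (d(l) = 33*(-4 + l) = -132 + 33*l)
d(169)*o(6) = (-132 + 33*169)*(-25/6 - 25/4*6) = (-132 + 5577)*(-25*1/6 - 75/2) = 5445*(-25/6 - 75/2) = 5445*(-125/3) = -226875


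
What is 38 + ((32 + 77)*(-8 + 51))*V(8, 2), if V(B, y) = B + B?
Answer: 75030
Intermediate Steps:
V(B, y) = 2*B
38 + ((32 + 77)*(-8 + 51))*V(8, 2) = 38 + ((32 + 77)*(-8 + 51))*(2*8) = 38 + (109*43)*16 = 38 + 4687*16 = 38 + 74992 = 75030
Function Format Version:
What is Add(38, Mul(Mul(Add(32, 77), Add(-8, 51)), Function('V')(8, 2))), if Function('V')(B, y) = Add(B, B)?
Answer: 75030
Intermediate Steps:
Function('V')(B, y) = Mul(2, B)
Add(38, Mul(Mul(Add(32, 77), Add(-8, 51)), Function('V')(8, 2))) = Add(38, Mul(Mul(Add(32, 77), Add(-8, 51)), Mul(2, 8))) = Add(38, Mul(Mul(109, 43), 16)) = Add(38, Mul(4687, 16)) = Add(38, 74992) = 75030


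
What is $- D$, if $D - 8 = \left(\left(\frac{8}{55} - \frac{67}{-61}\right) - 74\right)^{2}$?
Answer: $- \frac{59673393609}{11256025} \approx -5301.5$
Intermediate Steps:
$D = \frac{59673393609}{11256025}$ ($D = 8 + \left(\left(\frac{8}{55} - \frac{67}{-61}\right) - 74\right)^{2} = 8 + \left(\left(8 \cdot \frac{1}{55} - - \frac{67}{61}\right) - 74\right)^{2} = 8 + \left(\left(\frac{8}{55} + \frac{67}{61}\right) - 74\right)^{2} = 8 + \left(\frac{4173}{3355} - 74\right)^{2} = 8 + \left(- \frac{244097}{3355}\right)^{2} = 8 + \frac{59583345409}{11256025} = \frac{59673393609}{11256025} \approx 5301.5$)
$- D = \left(-1\right) \frac{59673393609}{11256025} = - \frac{59673393609}{11256025}$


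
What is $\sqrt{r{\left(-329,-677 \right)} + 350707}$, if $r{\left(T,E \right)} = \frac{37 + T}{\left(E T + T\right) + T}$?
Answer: $\frac{\sqrt{76870774395471}}{14805} \approx 592.21$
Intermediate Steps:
$r{\left(T,E \right)} = \frac{37 + T}{2 T + E T}$ ($r{\left(T,E \right)} = \frac{37 + T}{\left(T + E T\right) + T} = \frac{37 + T}{2 T + E T}$)
$\sqrt{r{\left(-329,-677 \right)} + 350707} = \sqrt{\frac{37 - 329}{\left(-329\right) \left(2 - 677\right)} + 350707} = \sqrt{\left(- \frac{1}{329}\right) \frac{1}{-675} \left(-292\right) + 350707} = \sqrt{\left(- \frac{1}{329}\right) \left(- \frac{1}{675}\right) \left(-292\right) + 350707} = \sqrt{- \frac{292}{222075} + 350707} = \sqrt{\frac{77883256733}{222075}} = \frac{\sqrt{76870774395471}}{14805}$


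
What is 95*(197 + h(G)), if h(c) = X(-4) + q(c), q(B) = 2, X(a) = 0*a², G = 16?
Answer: 18905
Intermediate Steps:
X(a) = 0
h(c) = 2 (h(c) = 0 + 2 = 2)
95*(197 + h(G)) = 95*(197 + 2) = 95*199 = 18905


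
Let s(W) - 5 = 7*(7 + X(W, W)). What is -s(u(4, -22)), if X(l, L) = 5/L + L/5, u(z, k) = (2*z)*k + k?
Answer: 221143/990 ≈ 223.38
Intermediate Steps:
u(z, k) = k + 2*k*z (u(z, k) = 2*k*z + k = k + 2*k*z)
X(l, L) = 5/L + L/5 (X(l, L) = 5/L + L*(1/5) = 5/L + L/5)
s(W) = 54 + 35/W + 7*W/5 (s(W) = 5 + 7*(7 + (5/W + W/5)) = 5 + 7*(7 + 5/W + W/5) = 5 + (49 + 35/W + 7*W/5) = 54 + 35/W + 7*W/5)
-s(u(4, -22)) = -(54 + 35/((-22*(1 + 2*4))) + 7*(-22*(1 + 2*4))/5) = -(54 + 35/((-22*(1 + 8))) + 7*(-22*(1 + 8))/5) = -(54 + 35/((-22*9)) + 7*(-22*9)/5) = -(54 + 35/(-198) + (7/5)*(-198)) = -(54 + 35*(-1/198) - 1386/5) = -(54 - 35/198 - 1386/5) = -1*(-221143/990) = 221143/990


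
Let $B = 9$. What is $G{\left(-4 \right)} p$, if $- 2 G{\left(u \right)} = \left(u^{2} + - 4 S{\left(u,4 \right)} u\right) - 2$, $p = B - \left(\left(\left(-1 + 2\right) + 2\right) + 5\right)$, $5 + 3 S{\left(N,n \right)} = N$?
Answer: $17$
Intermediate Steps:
$S{\left(N,n \right)} = - \frac{5}{3} + \frac{N}{3}$
$p = 1$ ($p = 9 - \left(\left(\left(-1 + 2\right) + 2\right) + 5\right) = 9 - \left(\left(1 + 2\right) + 5\right) = 9 - \left(3 + 5\right) = 9 - 8 = 1$)
$G{\left(u \right)} = 1 - \frac{u^{2}}{2} - \frac{u \left(\frac{20}{3} - \frac{4 u}{3}\right)}{2}$ ($G{\left(u \right)} = - \frac{\left(u^{2} + - 4 \left(- \frac{5}{3} + \frac{u}{3}\right) u\right) - 2}{2} = - \frac{\left(u^{2} + \left(\frac{20}{3} - \frac{4 u}{3}\right) u\right) - 2}{2} = - \frac{\left(u^{2} + u \left(\frac{20}{3} - \frac{4 u}{3}\right)\right) - 2}{2} = - \frac{-2 + u^{2} + u \left(\frac{20}{3} - \frac{4 u}{3}\right)}{2} = 1 - \frac{u^{2}}{2} - \frac{u \left(\frac{20}{3} - \frac{4 u}{3}\right)}{2}$)
$G{\left(-4 \right)} p = \left(1 - - \frac{40}{3} + \frac{\left(-4\right)^{2}}{6}\right) 1 = \left(1 + \frac{40}{3} + \frac{1}{6} \cdot 16\right) 1 = \left(1 + \frac{40}{3} + \frac{8}{3}\right) 1 = 17 \cdot 1 = 17$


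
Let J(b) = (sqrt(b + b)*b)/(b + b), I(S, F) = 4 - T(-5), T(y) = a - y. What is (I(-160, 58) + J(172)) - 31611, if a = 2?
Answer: -31614 + sqrt(86) ≈ -31605.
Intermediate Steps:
T(y) = 2 - y
I(S, F) = -3 (I(S, F) = 4 - (2 - 1*(-5)) = 4 - (2 + 5) = 4 - 1*7 = 4 - 7 = -3)
J(b) = sqrt(2)*sqrt(b)/2 (J(b) = (sqrt(2*b)*b)/((2*b)) = (1/(2*b))*((sqrt(2)*sqrt(b))*b) = (1/(2*b))*(sqrt(2)*b**(3/2)) = sqrt(2)*sqrt(b)/2)
(I(-160, 58) + J(172)) - 31611 = (-3 + sqrt(2)*sqrt(172)/2) - 31611 = (-3 + sqrt(2)*(2*sqrt(43))/2) - 31611 = (-3 + sqrt(86)) - 31611 = -31614 + sqrt(86)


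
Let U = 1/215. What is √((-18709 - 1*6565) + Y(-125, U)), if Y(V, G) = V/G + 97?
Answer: 26*I*√77 ≈ 228.15*I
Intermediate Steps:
U = 1/215 ≈ 0.0046512
Y(V, G) = 97 + V/G
√((-18709 - 1*6565) + Y(-125, U)) = √((-18709 - 1*6565) + (97 - 125/1/215)) = √((-18709 - 6565) + (97 - 125*215)) = √(-25274 + (97 - 26875)) = √(-25274 - 26778) = √(-52052) = 26*I*√77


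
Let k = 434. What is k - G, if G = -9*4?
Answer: 470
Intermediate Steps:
G = -36
k - G = 434 - 1*(-36) = 434 + 36 = 470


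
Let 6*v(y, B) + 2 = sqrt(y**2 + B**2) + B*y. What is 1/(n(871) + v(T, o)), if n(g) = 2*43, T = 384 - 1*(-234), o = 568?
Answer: 175769/10298188408 - sqrt(176137)/10298188408 ≈ 1.7027e-5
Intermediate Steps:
T = 618 (T = 384 + 234 = 618)
n(g) = 86
v(y, B) = -1/3 + sqrt(B**2 + y**2)/6 + B*y/6 (v(y, B) = -1/3 + (sqrt(y**2 + B**2) + B*y)/6 = -1/3 + (sqrt(B**2 + y**2) + B*y)/6 = -1/3 + (sqrt(B**2 + y**2)/6 + B*y/6) = -1/3 + sqrt(B**2 + y**2)/6 + B*y/6)
1/(n(871) + v(T, o)) = 1/(86 + (-1/3 + sqrt(568**2 + 618**2)/6 + (1/6)*568*618)) = 1/(86 + (-1/3 + sqrt(322624 + 381924)/6 + 58504)) = 1/(86 + (-1/3 + sqrt(704548)/6 + 58504)) = 1/(86 + (-1/3 + (2*sqrt(176137))/6 + 58504)) = 1/(86 + (-1/3 + sqrt(176137)/3 + 58504)) = 1/(86 + (175511/3 + sqrt(176137)/3)) = 1/(175769/3 + sqrt(176137)/3)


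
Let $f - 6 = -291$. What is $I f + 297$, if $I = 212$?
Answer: $-60123$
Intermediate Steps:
$f = -285$ ($f = 6 - 291 = -285$)
$I f + 297 = 212 \left(-285\right) + 297 = -60420 + 297 = -60123$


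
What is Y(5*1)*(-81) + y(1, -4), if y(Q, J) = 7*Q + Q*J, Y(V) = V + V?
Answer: -807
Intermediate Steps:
Y(V) = 2*V
y(Q, J) = 7*Q + J*Q
Y(5*1)*(-81) + y(1, -4) = (2*(5*1))*(-81) + 1*(7 - 4) = (2*5)*(-81) + 1*3 = 10*(-81) + 3 = -810 + 3 = -807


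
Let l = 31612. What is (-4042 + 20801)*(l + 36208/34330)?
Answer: 9094071649756/17165 ≈ 5.2980e+8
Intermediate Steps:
(-4042 + 20801)*(l + 36208/34330) = (-4042 + 20801)*(31612 + 36208/34330) = 16759*(31612 + 36208*(1/34330)) = 16759*(31612 + 18104/17165) = 16759*(542638084/17165) = 9094071649756/17165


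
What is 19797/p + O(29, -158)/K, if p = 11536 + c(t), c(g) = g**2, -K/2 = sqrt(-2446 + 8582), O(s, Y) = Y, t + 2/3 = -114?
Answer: 178173/222160 + 79*sqrt(1534)/3068 ≈ 1.8105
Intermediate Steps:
t = -344/3 (t = -2/3 - 114 = -344/3 ≈ -114.67)
K = -4*sqrt(1534) (K = -2*sqrt(-2446 + 8582) = -4*sqrt(1534) ≈ -156.67)
p = 222160/9 (p = 11536 + (-344/3)**2 = 11536 + 118336/9 = 222160/9 ≈ 24684.)
19797/p + O(29, -158)/K = 19797/(222160/9) - 158*(-sqrt(1534)/6136) = 19797*(9/222160) - (-79)*sqrt(1534)/3068 = 178173/222160 + 79*sqrt(1534)/3068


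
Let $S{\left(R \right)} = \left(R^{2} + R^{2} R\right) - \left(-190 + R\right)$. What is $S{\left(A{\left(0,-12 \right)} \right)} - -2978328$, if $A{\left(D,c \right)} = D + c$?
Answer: $2976946$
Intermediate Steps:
$S{\left(R \right)} = 190 + R^{2} + R^{3} - R$ ($S{\left(R \right)} = \left(R^{2} + R^{3}\right) - \left(-190 + R\right) = 190 + R^{2} + R^{3} - R$)
$S{\left(A{\left(0,-12 \right)} \right)} - -2978328 = \left(190 + \left(0 - 12\right)^{2} + \left(0 - 12\right)^{3} - \left(0 - 12\right)\right) - -2978328 = \left(190 + \left(-12\right)^{2} + \left(-12\right)^{3} - -12\right) + 2978328 = \left(190 + 144 - 1728 + 12\right) + 2978328 = -1382 + 2978328 = 2976946$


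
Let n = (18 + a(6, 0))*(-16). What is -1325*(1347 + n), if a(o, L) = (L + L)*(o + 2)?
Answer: -1403175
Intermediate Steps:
a(o, L) = 2*L*(2 + o) (a(o, L) = (2*L)*(2 + o) = 2*L*(2 + o))
n = -288 (n = (18 + 2*0*(2 + 6))*(-16) = (18 + 2*0*8)*(-16) = (18 + 0)*(-16) = 18*(-16) = -288)
-1325*(1347 + n) = -1325*(1347 - 288) = -1325*1059 = -1403175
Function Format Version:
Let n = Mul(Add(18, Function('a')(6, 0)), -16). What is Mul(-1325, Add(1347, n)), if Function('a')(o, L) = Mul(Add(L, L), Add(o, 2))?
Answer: -1403175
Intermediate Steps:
Function('a')(o, L) = Mul(2, L, Add(2, o)) (Function('a')(o, L) = Mul(Mul(2, L), Add(2, o)) = Mul(2, L, Add(2, o)))
n = -288 (n = Mul(Add(18, Mul(2, 0, Add(2, 6))), -16) = Mul(Add(18, Mul(2, 0, 8)), -16) = Mul(Add(18, 0), -16) = Mul(18, -16) = -288)
Mul(-1325, Add(1347, n)) = Mul(-1325, Add(1347, -288)) = Mul(-1325, 1059) = -1403175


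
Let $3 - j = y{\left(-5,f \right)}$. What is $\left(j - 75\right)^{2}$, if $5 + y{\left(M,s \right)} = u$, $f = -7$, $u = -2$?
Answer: $4225$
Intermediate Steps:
$y{\left(M,s \right)} = -7$ ($y{\left(M,s \right)} = -5 - 2 = -7$)
$j = 10$ ($j = 3 - -7 = 3 + 7 = 10$)
$\left(j - 75\right)^{2} = \left(10 - 75\right)^{2} = \left(-65\right)^{2} = 4225$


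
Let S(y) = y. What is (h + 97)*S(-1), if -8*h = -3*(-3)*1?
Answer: -767/8 ≈ -95.875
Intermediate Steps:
h = -9/8 (h = -(-3*(-3))/8 = -9/8 ≈ -1.1250)
(h + 97)*S(-1) = (-9/8 + 97)*(-1) = (767/8)*(-1) = -767/8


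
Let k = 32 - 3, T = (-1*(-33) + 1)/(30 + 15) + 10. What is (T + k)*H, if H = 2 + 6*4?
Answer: 46514/45 ≈ 1033.6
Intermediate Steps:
H = 26 (H = 2 + 24 = 26)
T = 484/45 (T = (33 + 1)/45 + 10 = 34*(1/45) + 10 = 34/45 + 10 = 484/45 ≈ 10.756)
k = 29
(T + k)*H = (484/45 + 29)*26 = (1789/45)*26 = 46514/45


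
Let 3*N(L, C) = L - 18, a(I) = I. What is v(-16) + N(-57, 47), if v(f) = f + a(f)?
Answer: -57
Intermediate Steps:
N(L, C) = -6 + L/3 (N(L, C) = (L - 18)/3 = (-18 + L)/3 = -6 + L/3)
v(f) = 2*f (v(f) = f + f = 2*f)
v(-16) + N(-57, 47) = 2*(-16) + (-6 + (⅓)*(-57)) = -32 + (-6 - 19) = -32 - 25 = -57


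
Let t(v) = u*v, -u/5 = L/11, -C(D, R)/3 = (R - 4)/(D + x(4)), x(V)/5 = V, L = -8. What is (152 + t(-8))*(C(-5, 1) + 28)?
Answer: 17576/5 ≈ 3515.2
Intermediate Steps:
x(V) = 5*V
C(D, R) = -3*(-4 + R)/(20 + D) (C(D, R) = -3*(R - 4)/(D + 5*4) = -3*(-4 + R)/(D + 20) = -3*(-4 + R)/(20 + D))
u = 40/11 (u = -(-40)/11 = -5*(-8/11) = 40/11 ≈ 3.6364)
t(v) = 40*v/11
(152 + t(-8))*(C(-5, 1) + 28) = (152 + (40/11)*(-8))*(3*(4 - 1*1)/(20 - 5) + 28) = (152 - 320/11)*(3*(4 - 1)/15 + 28) = 1352*(3*(1/15)*3 + 28)/11 = 1352*(⅗ + 28)/11 = (1352/11)*(143/5) = 17576/5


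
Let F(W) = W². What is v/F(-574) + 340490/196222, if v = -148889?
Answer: 41483992941/32325219836 ≈ 1.2833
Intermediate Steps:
v/F(-574) + 340490/196222 = -148889/((-574)²) + 340490/196222 = -148889/329476 + 340490*(1/196222) = -148889*1/329476 + 170245/98111 = -148889/329476 + 170245/98111 = 41483992941/32325219836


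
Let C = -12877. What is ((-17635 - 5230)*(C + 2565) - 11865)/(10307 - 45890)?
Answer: -235772015/35583 ≈ -6626.0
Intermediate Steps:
((-17635 - 5230)*(C + 2565) - 11865)/(10307 - 45890) = ((-17635 - 5230)*(-12877 + 2565) - 11865)/(10307 - 45890) = (-22865*(-10312) - 11865)/(-35583) = (235783880 - 11865)*(-1/35583) = 235772015*(-1/35583) = -235772015/35583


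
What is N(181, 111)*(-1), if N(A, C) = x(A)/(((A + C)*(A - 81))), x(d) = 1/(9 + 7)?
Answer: -1/467200 ≈ -2.1404e-6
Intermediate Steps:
x(d) = 1/16
N(A, C) = 1/(16*(-81 + A)*(A + C)) (N(A, C) = 1/(16*(((A + C)*(A - 81)))) = 1/(16*(((A + C)*(-81 + A)))) = 1/(16*(((-81 + A)*(A + C)))) = (1/((-81 + A)*(A + C)))/16 = 1/(16*(-81 + A)*(A + C)))
N(181, 111)*(-1) = (1/(16*(181² - 81*181 - 81*111 + 181*111)))*(-1) = (1/(16*(32761 - 14661 - 8991 + 20091)))*(-1) = ((1/16)/29200)*(-1) = ((1/16)*(1/29200))*(-1) = (1/467200)*(-1) = -1/467200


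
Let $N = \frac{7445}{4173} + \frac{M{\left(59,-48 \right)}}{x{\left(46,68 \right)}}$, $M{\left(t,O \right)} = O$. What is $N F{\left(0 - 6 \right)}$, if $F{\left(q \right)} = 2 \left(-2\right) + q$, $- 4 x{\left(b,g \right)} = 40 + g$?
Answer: $- \frac{445910}{12519} \approx -35.619$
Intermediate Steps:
$x{\left(b,g \right)} = -10 - \frac{g}{4}$ ($x{\left(b,g \right)} = - \frac{40 + g}{4} = -10 - \frac{g}{4}$)
$F{\left(q \right)} = -4 + q$
$N = \frac{44591}{12519}$ ($N = \frac{7445}{4173} - \frac{48}{-10 - 17} = 7445 \cdot \frac{1}{4173} - \frac{48}{-10 - 17} = \frac{7445}{4173} - \frac{48}{-27} = \frac{7445}{4173} - - \frac{16}{9} = \frac{7445}{4173} + \frac{16}{9} = \frac{44591}{12519} \approx 3.5619$)
$N F{\left(0 - 6 \right)} = \frac{44591 \left(-4 + \left(0 - 6\right)\right)}{12519} = \frac{44591 \left(-4 - 6\right)}{12519} = \frac{44591}{12519} \left(-10\right) = - \frac{445910}{12519}$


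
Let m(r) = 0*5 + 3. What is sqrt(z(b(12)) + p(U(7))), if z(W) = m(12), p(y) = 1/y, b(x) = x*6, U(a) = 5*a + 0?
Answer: sqrt(3710)/35 ≈ 1.7403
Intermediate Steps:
m(r) = 3 (m(r) = 0 + 3 = 3)
U(a) = 5*a
b(x) = 6*x
z(W) = 3
sqrt(z(b(12)) + p(U(7))) = sqrt(3 + 1/(5*7)) = sqrt(3 + 1/35) = sqrt(106/35) = sqrt(3710)/35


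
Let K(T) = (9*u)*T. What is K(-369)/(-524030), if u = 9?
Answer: 29889/524030 ≈ 0.057037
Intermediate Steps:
K(T) = 81*T (K(T) = (9*9)*T = 81*T)
K(-369)/(-524030) = (81*(-369))/(-524030) = -29889*(-1/524030) = 29889/524030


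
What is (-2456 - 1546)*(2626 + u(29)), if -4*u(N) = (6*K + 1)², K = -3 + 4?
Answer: -20920455/2 ≈ -1.0460e+7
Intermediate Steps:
K = 1
u(N) = -49/4 (u(N) = -(6*1 + 1)²/4 = -(6 + 1)²/4 = -¼*7² = -¼*49 = -49/4)
(-2456 - 1546)*(2626 + u(29)) = (-2456 - 1546)*(2626 - 49/4) = -4002*10455/4 = -20920455/2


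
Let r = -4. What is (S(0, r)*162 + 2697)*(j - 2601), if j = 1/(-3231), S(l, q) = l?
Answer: -7555044968/1077 ≈ -7.0149e+6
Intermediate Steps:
j = -1/3231 ≈ -0.00030950
(S(0, r)*162 + 2697)*(j - 2601) = (0*162 + 2697)*(-1/3231 - 2601) = (0 + 2697)*(-8403832/3231) = 2697*(-8403832/3231) = -7555044968/1077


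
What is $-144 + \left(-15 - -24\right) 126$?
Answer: $990$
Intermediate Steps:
$-144 + \left(-15 - -24\right) 126 = -144 + \left(-15 + 24\right) 126 = -144 + 9 \cdot 126 = -144 + 1134 = 990$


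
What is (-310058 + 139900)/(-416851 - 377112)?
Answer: 170158/793963 ≈ 0.21431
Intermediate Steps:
(-310058 + 139900)/(-416851 - 377112) = -170158/(-793963) = -170158*(-1/793963) = 170158/793963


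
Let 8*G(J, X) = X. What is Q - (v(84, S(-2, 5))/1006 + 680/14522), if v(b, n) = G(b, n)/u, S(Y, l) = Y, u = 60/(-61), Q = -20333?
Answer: -35645780247241/1753095840 ≈ -20333.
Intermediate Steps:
u = -60/61 (u = 60*(-1/61) = -60/61 ≈ -0.98361)
G(J, X) = X/8
v(b, n) = -61*n/480 (v(b, n) = (n/8)/(-60/61) = (n/8)*(-61/60) = -61*n/480)
Q - (v(84, S(-2, 5))/1006 + 680/14522) = -20333 - (-61/480*(-2)/1006 + 680/14522) = -20333 - ((61/240)*(1/1006) + 680*(1/14522)) = -20333 - (61/241440 + 340/7261) = -20333 - 1*82532521/1753095840 = -20333 - 82532521/1753095840 = -35645780247241/1753095840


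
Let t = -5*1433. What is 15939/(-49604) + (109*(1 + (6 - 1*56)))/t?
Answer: 150732029/355412660 ≈ 0.42410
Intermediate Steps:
t = -7165
15939/(-49604) + (109*(1 + (6 - 1*56)))/t = 15939/(-49604) + (109*(1 + (6 - 1*56)))/(-7165) = 15939*(-1/49604) + (109*(1 + (6 - 56)))*(-1/7165) = -15939/49604 + (109*(1 - 50))*(-1/7165) = -15939/49604 + (109*(-49))*(-1/7165) = -15939/49604 - 5341*(-1/7165) = -15939/49604 + 5341/7165 = 150732029/355412660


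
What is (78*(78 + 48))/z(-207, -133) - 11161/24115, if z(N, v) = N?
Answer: -26590283/554645 ≈ -47.941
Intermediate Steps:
(78*(78 + 48))/z(-207, -133) - 11161/24115 = (78*(78 + 48))/(-207) - 11161/24115 = (78*126)*(-1/207) - 11161*1/24115 = 9828*(-1/207) - 11161/24115 = -1092/23 - 11161/24115 = -26590283/554645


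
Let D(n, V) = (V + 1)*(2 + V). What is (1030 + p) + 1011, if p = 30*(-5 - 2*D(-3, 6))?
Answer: -1469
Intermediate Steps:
D(n, V) = (1 + V)*(2 + V)
p = -3510 (p = 30*(-5 - 2*(2 + 6² + 3*6)) = 30*(-5 - 2*(2 + 36 + 18)) = 30*(-5 - 2*56) = 30*(-5 - 112) = 30*(-117) = -3510)
(1030 + p) + 1011 = (1030 - 3510) + 1011 = -2480 + 1011 = -1469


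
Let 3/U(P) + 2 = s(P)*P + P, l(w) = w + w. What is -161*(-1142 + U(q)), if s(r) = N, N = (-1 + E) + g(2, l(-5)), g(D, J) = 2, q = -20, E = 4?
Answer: 22431647/122 ≈ 1.8387e+5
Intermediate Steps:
l(w) = 2*w
N = 5 (N = (-1 + 4) + 2 = 3 + 2 = 5)
s(r) = 5
U(P) = 3/(-2 + 6*P) (U(P) = 3/(-2 + (5*P + P)) = 3/(-2 + 6*P))
-161*(-1142 + U(q)) = -161*(-1142 + 3/(2*(-1 + 3*(-20)))) = -161*(-1142 + 3/(2*(-1 - 60))) = -161*(-1142 + (3/2)/(-61)) = -161*(-1142 + (3/2)*(-1/61)) = -161*(-1142 - 3/122) = -161*(-139327/122) = 22431647/122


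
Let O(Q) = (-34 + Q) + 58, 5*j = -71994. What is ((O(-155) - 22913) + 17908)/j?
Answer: 4280/11999 ≈ 0.35670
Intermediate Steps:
j = -71994/5 (j = (1/5)*(-71994) = -71994/5 ≈ -14399.)
O(Q) = 24 + Q
((O(-155) - 22913) + 17908)/j = (((24 - 155) - 22913) + 17908)/(-71994/5) = ((-131 - 22913) + 17908)*(-5/71994) = (-23044 + 17908)*(-5/71994) = -5136*(-5/71994) = 4280/11999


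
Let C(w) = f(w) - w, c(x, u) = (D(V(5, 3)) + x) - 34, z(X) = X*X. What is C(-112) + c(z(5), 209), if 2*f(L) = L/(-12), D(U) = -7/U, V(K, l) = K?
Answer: 1594/15 ≈ 106.27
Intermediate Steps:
z(X) = X²
c(x, u) = -177/5 + x (c(x, u) = (-7/5 + x) - 34 = -177/5 + x)
f(L) = -L/24 (f(L) = (L/(-12))/2 = (L*(-1/12))/2 = (-L/12)/2 = -L/24)
C(w) = -25*w/24 (C(w) = -w/24 - w = -25*w/24)
C(-112) + c(z(5), 209) = -25/24*(-112) + (-177/5 + 5²) = 350/3 + (-177/5 + 25) = 350/3 - 52/5 = 1594/15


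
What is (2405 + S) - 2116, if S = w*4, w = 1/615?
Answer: 177739/615 ≈ 289.01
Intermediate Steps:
w = 1/615 ≈ 0.0016260
S = 4/615 (S = (1/615)*4 = 4/615 ≈ 0.0065041)
(2405 + S) - 2116 = (2405 + 4/615) - 2116 = 1479079/615 - 2116 = 177739/615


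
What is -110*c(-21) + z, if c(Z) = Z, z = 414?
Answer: 2724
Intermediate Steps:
-110*c(-21) + z = -110*(-21) + 414 = 2310 + 414 = 2724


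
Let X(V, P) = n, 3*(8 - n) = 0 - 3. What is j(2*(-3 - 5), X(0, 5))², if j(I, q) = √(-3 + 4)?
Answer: 1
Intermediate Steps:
n = 9 (n = 8 - (0 - 3)/3 = 8 - ⅓*(-3) = 8 + 1 = 9)
X(V, P) = 9
j(I, q) = 1 (j(I, q) = √1 = 1)
j(2*(-3 - 5), X(0, 5))² = 1² = 1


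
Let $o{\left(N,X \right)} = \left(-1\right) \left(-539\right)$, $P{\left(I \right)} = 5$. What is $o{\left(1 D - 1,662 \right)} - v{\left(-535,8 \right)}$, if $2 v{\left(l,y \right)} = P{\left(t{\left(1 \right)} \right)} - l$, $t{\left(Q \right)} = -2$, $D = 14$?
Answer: $269$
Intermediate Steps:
$v{\left(l,y \right)} = \frac{5}{2} - \frac{l}{2}$ ($v{\left(l,y \right)} = \frac{5 - l}{2} = \frac{5}{2} - \frac{l}{2}$)
$o{\left(N,X \right)} = 539$
$o{\left(1 D - 1,662 \right)} - v{\left(-535,8 \right)} = 539 - \left(\frac{5}{2} - - \frac{535}{2}\right) = 539 - \left(\frac{5}{2} + \frac{535}{2}\right) = 539 - 270 = 269$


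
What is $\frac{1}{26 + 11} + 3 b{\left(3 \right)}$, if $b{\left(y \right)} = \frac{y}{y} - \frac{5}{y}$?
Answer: $- \frac{73}{37} \approx -1.973$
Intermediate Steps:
$b{\left(y \right)} = 1 - \frac{5}{y}$
$\frac{1}{26 + 11} + 3 b{\left(3 \right)} = \frac{1}{26 + 11} + 3 \frac{-5 + 3}{3} = \frac{1}{37} + 3 \cdot \frac{1}{3} \left(-2\right) = \frac{1}{37} + 3 \left(- \frac{2}{3}\right) = \frac{1}{37} - 2 = - \frac{73}{37}$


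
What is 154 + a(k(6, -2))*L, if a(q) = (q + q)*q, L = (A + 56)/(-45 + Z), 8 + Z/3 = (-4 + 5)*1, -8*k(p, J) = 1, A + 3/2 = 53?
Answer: 650281/4224 ≈ 153.95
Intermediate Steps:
A = 103/2 (A = -3/2 + 53 = 103/2 ≈ 51.500)
k(p, J) = -⅛ (k(p, J) = -⅛*1 = -⅛)
Z = -21 (Z = -24 + 3*((-4 + 5)*1) = -24 + 3*(1*1) = -24 + 3*1 = -24 + 3 = -21)
L = -215/132 (L = (103/2 + 56)/(-45 - 21) = (215/2)/(-66) = (215/2)*(-1/66) = -215/132 ≈ -1.6288)
a(q) = 2*q² (a(q) = (2*q)*q = 2*q²)
154 + a(k(6, -2))*L = 154 + (2*(-⅛)²)*(-215/132) = 154 + (2*(1/64))*(-215/132) = 154 + (1/32)*(-215/132) = 154 - 215/4224 = 650281/4224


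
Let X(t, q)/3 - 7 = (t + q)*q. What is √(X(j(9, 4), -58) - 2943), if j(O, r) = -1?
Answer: 12*√51 ≈ 85.697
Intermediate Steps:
X(t, q) = 21 + 3*q*(q + t) (X(t, q) = 21 + 3*((t + q)*q) = 21 + 3*((q + t)*q) = 21 + 3*(q*(q + t)) = 21 + 3*q*(q + t))
√(X(j(9, 4), -58) - 2943) = √((21 + 3*(-58)² + 3*(-58)*(-1)) - 2943) = √((21 + 3*3364 + 174) - 2943) = √((21 + 10092 + 174) - 2943) = √(10287 - 2943) = √7344 = 12*√51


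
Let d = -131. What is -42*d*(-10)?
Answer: -55020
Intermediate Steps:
-42*d*(-10) = -42*(-131)*(-10) = 5502*(-10) = -55020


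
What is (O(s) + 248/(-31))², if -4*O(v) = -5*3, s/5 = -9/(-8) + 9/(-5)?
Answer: 289/16 ≈ 18.063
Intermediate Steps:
s = -27/8 (s = 5*(-9/(-8) + 9/(-5)) = 5*(-9*(-⅛) + 9*(-⅕)) = 5*(9/8 - 9/5) = 5*(-27/40) = -27/8 ≈ -3.3750)
O(v) = 15/4 (O(v) = -(-5)*3/4 = -¼*(-15) = 15/4)
(O(s) + 248/(-31))² = (15/4 + 248/(-31))² = (15/4 + 248*(-1/31))² = (15/4 - 8)² = (-17/4)² = 289/16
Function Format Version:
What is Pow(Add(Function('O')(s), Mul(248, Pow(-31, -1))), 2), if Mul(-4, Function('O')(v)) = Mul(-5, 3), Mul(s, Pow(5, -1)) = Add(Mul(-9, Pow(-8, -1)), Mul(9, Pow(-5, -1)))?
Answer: Rational(289, 16) ≈ 18.063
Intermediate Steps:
s = Rational(-27, 8) (s = Mul(5, Add(Mul(-9, Pow(-8, -1)), Mul(9, Pow(-5, -1)))) = Mul(5, Add(Mul(-9, Rational(-1, 8)), Mul(9, Rational(-1, 5)))) = Mul(5, Add(Rational(9, 8), Rational(-9, 5))) = Mul(5, Rational(-27, 40)) = Rational(-27, 8) ≈ -3.3750)
Function('O')(v) = Rational(15, 4) (Function('O')(v) = Mul(Rational(-1, 4), Mul(-5, 3)) = Mul(Rational(-1, 4), -15) = Rational(15, 4))
Pow(Add(Function('O')(s), Mul(248, Pow(-31, -1))), 2) = Pow(Add(Rational(15, 4), Mul(248, Pow(-31, -1))), 2) = Pow(Add(Rational(15, 4), Mul(248, Rational(-1, 31))), 2) = Pow(Add(Rational(15, 4), -8), 2) = Pow(Rational(-17, 4), 2) = Rational(289, 16)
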